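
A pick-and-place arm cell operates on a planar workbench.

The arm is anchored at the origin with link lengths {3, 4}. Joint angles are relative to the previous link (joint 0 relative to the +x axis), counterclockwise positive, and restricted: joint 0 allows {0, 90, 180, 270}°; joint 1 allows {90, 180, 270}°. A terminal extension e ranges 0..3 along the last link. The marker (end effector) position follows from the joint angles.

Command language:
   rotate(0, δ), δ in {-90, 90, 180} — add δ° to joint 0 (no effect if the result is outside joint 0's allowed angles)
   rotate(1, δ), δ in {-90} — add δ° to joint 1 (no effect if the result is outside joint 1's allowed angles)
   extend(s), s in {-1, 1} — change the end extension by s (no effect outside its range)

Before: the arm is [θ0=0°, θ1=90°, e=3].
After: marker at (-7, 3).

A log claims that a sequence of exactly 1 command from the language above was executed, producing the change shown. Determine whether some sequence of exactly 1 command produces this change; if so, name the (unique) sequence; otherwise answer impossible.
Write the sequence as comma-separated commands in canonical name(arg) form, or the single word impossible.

initial: [θ0=0°, θ1=90°, e=3]
t=1 rotate(0, 90) ⇒ [θ0=90°, θ1=90°, e=3]
uniquely the one of 6 1-step routes that fits.

rotate(0, 90)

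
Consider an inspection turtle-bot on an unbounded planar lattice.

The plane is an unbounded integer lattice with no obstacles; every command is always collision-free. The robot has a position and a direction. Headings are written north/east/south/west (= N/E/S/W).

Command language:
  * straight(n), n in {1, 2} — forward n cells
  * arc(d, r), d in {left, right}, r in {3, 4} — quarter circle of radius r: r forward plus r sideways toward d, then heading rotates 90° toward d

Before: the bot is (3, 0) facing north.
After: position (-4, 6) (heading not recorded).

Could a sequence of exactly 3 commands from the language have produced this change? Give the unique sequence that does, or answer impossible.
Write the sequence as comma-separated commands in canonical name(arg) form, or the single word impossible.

arc(left, 3), straight(1), arc(right, 3)

key: running arc(right, 3) before arc(left, 3) would end elsewhere — order is forced
begin: (3, 0) facing north
step 1 (arc(left, 3)): (0, 3) facing west
step 2 (straight(1)): (-1, 3) facing west
step 3 (arc(right, 3)): (-4, 6) facing north
no other 3-command option fits: unique.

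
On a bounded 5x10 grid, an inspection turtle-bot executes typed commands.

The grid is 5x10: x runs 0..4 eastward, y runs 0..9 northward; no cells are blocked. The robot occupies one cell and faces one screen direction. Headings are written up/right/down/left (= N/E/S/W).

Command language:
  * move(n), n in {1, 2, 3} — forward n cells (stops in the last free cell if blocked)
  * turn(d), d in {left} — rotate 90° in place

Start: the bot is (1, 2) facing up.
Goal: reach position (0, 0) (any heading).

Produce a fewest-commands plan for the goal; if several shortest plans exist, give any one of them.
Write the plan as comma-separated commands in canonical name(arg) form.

begin: (1, 2) facing up
[1] after turn(left): (1, 2) facing left
[2] after move(2): (0, 2) facing left
[3] after turn(left): (0, 2) facing down
[4] after move(2): (0, 0) facing down
minimal: 4 command(s), checked below 4.

turn(left), move(2), turn(left), move(2)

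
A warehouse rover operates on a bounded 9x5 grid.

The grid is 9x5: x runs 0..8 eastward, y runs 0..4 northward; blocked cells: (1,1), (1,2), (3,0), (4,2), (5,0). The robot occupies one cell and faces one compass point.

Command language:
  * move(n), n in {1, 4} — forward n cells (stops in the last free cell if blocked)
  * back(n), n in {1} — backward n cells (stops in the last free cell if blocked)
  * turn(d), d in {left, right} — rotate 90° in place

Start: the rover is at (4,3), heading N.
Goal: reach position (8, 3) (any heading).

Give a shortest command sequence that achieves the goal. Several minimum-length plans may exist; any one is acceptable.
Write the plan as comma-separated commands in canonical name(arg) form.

turn(right), move(4)

begin: at (4,3), heading N
1. turn(right) → at (4,3), heading E
2. move(4) → at (8,3), heading E
shorter routes all fall short; 2 is best.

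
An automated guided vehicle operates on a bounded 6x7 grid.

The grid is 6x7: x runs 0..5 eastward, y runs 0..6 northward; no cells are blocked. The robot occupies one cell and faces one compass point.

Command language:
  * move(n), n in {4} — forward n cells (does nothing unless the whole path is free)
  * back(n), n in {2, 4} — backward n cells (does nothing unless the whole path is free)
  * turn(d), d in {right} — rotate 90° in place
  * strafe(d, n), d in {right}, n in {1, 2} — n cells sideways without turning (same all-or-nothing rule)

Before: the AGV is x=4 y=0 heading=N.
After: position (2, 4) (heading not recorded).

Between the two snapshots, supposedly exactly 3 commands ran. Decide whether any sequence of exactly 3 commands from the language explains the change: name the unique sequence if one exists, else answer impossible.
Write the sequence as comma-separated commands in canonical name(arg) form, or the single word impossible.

move(4), turn(right), back(2)

key: order matters: swapping move(4) and back(2) lands elsewhere
initial: x=4 y=0 heading=N
t=1 move(4) ⇒ x=4 y=4 heading=N
t=2 turn(right) ⇒ x=4 y=4 heading=E
t=3 back(2) ⇒ x=2 y=4 heading=E
uniquely the one of 216 3-step routes that fits.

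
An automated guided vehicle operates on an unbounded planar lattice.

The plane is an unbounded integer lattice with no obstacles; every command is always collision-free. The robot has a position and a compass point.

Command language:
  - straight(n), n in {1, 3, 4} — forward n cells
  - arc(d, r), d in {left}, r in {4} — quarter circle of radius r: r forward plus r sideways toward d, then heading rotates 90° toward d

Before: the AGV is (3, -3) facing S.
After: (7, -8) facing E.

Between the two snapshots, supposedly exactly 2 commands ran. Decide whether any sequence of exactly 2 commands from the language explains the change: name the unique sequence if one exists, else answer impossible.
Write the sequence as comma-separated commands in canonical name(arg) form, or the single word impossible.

straight(1), arc(left, 4)

key: position moved to (7,-8) AND the heading swung to E — translation plus rotation needed
begin: (3, -3) facing S
step 1 (straight(1)): (3, -4) facing S
step 2 (arc(left, 4)): (7, -8) facing E
uniquely the one of 16 2-step routes that fits.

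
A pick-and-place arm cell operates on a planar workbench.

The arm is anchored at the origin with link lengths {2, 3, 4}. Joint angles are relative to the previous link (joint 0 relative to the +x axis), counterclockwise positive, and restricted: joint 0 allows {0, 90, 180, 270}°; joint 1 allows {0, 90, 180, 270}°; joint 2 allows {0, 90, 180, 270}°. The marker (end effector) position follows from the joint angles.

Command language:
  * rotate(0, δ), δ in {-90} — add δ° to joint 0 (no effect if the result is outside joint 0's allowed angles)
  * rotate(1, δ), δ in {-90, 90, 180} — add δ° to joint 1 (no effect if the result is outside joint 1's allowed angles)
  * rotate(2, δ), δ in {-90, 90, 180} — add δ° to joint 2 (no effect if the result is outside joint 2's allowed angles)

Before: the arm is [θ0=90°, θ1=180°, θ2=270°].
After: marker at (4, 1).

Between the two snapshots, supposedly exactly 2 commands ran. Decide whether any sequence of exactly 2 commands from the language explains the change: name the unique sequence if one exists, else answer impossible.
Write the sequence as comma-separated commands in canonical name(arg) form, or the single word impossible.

start: [θ0=90°, θ1=180°, θ2=270°]
step 1 (rotate(0, -90)): [θ0=0°, θ1=180°, θ2=270°]
step 2 (rotate(0, -90)): [θ0=270°, θ1=180°, θ2=270°]
all 49 alternatives checked — unique.

rotate(0, -90), rotate(0, -90)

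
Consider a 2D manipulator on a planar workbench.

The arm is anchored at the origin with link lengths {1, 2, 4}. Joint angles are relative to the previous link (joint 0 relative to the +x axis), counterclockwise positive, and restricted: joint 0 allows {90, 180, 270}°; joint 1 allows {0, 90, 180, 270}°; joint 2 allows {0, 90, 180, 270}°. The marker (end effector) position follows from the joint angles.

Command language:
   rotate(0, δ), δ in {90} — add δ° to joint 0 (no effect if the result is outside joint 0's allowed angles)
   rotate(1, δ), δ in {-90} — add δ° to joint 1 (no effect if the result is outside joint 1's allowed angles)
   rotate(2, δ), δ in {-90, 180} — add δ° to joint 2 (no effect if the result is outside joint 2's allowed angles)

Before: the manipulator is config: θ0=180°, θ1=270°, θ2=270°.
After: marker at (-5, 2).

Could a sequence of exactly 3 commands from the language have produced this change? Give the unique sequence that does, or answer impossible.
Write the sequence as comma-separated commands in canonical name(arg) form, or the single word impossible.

from: config: θ0=180°, θ1=270°, θ2=270°
step 1 (rotate(2, 180)): config: θ0=180°, θ1=270°, θ2=90°
step 2 (rotate(2, 180)): config: θ0=180°, θ1=270°, θ2=270°
step 3 (rotate(2, 180)): config: θ0=180°, θ1=270°, θ2=90°
all 64 alternatives checked — unique.

rotate(2, 180), rotate(2, 180), rotate(2, 180)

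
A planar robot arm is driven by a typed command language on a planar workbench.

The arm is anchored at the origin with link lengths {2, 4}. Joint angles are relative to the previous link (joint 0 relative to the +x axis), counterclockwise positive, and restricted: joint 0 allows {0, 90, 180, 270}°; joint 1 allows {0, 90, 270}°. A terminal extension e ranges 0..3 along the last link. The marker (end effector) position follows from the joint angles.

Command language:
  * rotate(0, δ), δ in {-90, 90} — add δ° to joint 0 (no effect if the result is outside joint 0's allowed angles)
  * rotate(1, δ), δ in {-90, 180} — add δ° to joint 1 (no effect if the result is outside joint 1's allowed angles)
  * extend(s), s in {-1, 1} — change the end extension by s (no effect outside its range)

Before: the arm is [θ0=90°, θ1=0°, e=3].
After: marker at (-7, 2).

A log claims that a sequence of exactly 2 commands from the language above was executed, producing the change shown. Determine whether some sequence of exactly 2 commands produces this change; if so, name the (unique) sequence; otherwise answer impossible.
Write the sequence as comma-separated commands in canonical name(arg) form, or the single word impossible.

rotate(1, -90), rotate(1, 180)

key: running rotate(1, 180) before rotate(1, -90) would end elsewhere — order is forced
t0: [θ0=90°, θ1=0°, e=3]
step 1 (rotate(1, -90)): [θ0=90°, θ1=270°, e=3]
step 2 (rotate(1, 180)): [θ0=90°, θ1=90°, e=3]
uniquely the one of 36 2-step routes that fits.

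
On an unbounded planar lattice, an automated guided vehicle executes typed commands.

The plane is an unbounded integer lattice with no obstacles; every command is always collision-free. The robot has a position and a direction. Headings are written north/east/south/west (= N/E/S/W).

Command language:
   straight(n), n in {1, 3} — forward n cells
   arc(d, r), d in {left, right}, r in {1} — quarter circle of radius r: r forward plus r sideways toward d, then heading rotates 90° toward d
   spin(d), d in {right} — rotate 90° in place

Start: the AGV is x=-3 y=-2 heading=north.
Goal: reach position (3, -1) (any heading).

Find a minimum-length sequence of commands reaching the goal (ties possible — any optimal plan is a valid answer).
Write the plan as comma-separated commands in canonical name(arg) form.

begin: x=-3 y=-2 heading=north
step 1 (arc(right, 1)): x=-2 y=-1 heading=east
step 2 (straight(3)): x=1 y=-1 heading=east
step 3 (straight(1)): x=2 y=-1 heading=east
step 4 (straight(1)): x=3 y=-1 heading=east
shorter routes all fall short; 4 is best.

arc(right, 1), straight(3), straight(1), straight(1)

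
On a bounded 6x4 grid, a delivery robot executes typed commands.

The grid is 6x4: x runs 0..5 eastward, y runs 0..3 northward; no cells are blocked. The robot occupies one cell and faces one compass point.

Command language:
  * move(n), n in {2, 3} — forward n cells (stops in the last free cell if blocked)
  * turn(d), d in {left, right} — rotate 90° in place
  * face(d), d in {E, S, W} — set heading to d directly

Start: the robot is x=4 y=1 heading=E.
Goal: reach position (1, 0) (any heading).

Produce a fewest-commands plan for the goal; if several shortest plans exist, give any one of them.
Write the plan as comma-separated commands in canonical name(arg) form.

turn(right), move(3), turn(right), move(3)

t0: x=4 y=1 heading=E
t=1 turn(right) ⇒ x=4 y=1 heading=S
t=2 move(3) ⇒ x=4 y=0 heading=S
t=3 turn(right) ⇒ x=4 y=0 heading=W
t=4 move(3) ⇒ x=1 y=0 heading=W
nothing shorter than 4 reaches the goal.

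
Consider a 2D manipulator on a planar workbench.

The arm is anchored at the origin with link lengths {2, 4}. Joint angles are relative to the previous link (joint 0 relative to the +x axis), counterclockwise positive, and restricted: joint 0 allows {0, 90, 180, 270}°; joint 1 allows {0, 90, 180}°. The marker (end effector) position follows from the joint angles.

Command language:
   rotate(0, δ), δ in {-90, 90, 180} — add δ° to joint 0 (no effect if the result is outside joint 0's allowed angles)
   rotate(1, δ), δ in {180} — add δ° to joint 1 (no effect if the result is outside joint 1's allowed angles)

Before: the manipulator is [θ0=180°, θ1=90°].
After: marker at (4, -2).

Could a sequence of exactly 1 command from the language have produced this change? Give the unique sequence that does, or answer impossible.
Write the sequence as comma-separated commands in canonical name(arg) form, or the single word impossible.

initial: [θ0=180°, θ1=90°]
[1] after rotate(0, 90): [θ0=270°, θ1=90°]
no rival 1-sequence matches.

rotate(0, 90)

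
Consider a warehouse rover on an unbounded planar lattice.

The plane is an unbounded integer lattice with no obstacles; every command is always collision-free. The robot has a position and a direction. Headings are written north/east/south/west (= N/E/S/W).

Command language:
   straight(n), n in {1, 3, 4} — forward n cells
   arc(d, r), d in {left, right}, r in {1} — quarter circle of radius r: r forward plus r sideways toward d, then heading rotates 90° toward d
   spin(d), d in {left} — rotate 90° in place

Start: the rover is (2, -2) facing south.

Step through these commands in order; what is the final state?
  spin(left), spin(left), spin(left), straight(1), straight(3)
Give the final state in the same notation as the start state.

t0: (2, -2) facing south
1. spin(left) → (2, -2) facing east
2. spin(left) → (2, -2) facing north
3. spin(left) → (2, -2) facing west
4. straight(1) → (1, -2) facing west
5. straight(3) → (-2, -2) facing west

(-2, -2) facing west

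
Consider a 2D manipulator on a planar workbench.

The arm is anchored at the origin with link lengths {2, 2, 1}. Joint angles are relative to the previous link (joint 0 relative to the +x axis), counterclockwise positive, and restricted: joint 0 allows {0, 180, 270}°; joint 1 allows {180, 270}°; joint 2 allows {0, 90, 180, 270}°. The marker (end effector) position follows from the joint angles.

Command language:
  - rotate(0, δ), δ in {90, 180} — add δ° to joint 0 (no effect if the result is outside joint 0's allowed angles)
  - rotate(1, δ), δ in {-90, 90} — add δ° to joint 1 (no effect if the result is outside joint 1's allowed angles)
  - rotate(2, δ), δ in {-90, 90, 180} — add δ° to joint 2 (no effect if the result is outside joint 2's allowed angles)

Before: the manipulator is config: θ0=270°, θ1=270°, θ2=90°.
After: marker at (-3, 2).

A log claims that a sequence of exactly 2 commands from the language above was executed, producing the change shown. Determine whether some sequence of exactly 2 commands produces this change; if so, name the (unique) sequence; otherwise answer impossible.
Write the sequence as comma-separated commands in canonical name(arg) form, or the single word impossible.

key: order matters: swapping rotate(0, 90) and rotate(0, 180) lands elsewhere
from: config: θ0=270°, θ1=270°, θ2=90°
1. rotate(0, 90) → config: θ0=0°, θ1=270°, θ2=90°
2. rotate(0, 180) → config: θ0=180°, θ1=270°, θ2=90°
no rival 2-sequence matches.

rotate(0, 90), rotate(0, 180)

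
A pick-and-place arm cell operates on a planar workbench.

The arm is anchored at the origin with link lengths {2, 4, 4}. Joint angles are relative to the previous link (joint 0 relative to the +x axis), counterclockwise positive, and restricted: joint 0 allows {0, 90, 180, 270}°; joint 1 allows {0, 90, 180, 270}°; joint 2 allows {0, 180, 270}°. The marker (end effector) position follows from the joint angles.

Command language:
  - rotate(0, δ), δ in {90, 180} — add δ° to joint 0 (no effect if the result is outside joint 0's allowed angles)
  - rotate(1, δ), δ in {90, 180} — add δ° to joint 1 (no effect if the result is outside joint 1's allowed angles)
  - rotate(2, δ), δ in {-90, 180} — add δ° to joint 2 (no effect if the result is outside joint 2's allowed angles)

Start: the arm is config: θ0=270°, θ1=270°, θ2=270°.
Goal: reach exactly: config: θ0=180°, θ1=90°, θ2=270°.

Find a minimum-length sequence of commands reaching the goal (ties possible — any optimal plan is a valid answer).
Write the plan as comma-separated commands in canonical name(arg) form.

rotate(0, 180), rotate(1, 180), rotate(0, 90)

start: config: θ0=270°, θ1=270°, θ2=270°
1. rotate(0, 180) → config: θ0=90°, θ1=270°, θ2=270°
2. rotate(1, 180) → config: θ0=90°, θ1=90°, θ2=270°
3. rotate(0, 90) → config: θ0=180°, θ1=90°, θ2=270°
no 2-step plan works, so 3 is optimal.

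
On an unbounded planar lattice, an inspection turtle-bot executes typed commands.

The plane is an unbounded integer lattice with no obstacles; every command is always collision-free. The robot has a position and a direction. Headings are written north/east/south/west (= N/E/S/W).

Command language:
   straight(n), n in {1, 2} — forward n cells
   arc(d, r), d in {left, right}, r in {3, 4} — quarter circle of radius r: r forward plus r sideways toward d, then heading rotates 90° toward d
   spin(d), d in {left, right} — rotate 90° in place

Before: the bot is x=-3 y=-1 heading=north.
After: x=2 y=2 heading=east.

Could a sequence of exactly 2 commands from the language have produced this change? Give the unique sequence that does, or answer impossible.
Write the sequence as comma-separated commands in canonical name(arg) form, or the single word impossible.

key: position moved to (2,2) AND the heading swung to E — translation plus rotation needed
begin: x=-3 y=-1 heading=north
[1] after arc(right, 3): x=0 y=2 heading=east
[2] after straight(2): x=2 y=2 heading=east
no other 2-command option fits: unique.

arc(right, 3), straight(2)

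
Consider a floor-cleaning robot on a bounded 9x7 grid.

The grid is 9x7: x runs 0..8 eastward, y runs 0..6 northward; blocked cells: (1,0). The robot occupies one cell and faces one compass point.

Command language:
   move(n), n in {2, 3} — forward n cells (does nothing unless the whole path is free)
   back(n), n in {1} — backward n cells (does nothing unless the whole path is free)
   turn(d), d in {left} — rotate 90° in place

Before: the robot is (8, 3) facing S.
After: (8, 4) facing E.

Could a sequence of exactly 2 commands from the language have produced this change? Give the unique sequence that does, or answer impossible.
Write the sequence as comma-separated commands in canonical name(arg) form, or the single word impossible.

key: position moved to (8,4) AND the heading swung to E — translation plus rotation needed
initial: (8, 3) facing S
step 1 (back(1)): (8, 4) facing S
step 2 (turn(left)): (8, 4) facing E
all 16 alternatives checked — unique.

back(1), turn(left)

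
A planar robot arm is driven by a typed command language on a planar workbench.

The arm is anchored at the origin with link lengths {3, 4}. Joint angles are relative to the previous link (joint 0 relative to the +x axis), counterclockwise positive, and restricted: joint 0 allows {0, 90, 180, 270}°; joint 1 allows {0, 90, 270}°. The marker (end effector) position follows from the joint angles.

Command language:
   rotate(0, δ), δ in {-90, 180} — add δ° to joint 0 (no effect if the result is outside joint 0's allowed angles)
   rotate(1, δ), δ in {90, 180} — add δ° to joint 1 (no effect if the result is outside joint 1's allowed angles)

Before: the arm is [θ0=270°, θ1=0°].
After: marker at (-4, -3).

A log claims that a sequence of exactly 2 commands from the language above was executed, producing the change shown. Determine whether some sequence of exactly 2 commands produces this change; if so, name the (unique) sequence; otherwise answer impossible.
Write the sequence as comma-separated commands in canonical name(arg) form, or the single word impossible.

rotate(1, 90), rotate(1, 180)

key: running rotate(1, 180) before rotate(1, 90) would end elsewhere — order is forced
t0: [θ0=270°, θ1=0°]
step 1 (rotate(1, 90)): [θ0=270°, θ1=90°]
step 2 (rotate(1, 180)): [θ0=270°, θ1=270°]
all 16 alternatives checked — unique.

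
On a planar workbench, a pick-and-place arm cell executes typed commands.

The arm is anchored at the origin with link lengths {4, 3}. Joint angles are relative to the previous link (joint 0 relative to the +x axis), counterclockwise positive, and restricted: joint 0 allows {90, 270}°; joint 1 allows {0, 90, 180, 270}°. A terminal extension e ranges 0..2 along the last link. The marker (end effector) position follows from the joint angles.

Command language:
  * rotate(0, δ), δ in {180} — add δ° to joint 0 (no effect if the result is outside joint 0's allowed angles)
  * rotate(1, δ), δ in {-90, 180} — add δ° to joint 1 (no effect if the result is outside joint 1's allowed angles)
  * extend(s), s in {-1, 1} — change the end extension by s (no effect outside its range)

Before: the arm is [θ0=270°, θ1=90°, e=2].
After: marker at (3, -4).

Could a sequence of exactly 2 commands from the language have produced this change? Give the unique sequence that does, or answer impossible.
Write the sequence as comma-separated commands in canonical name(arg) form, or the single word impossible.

extend(-1), extend(-1)

t0: [θ0=270°, θ1=90°, e=2]
[1] after extend(-1): [θ0=270°, θ1=90°, e=1]
[2] after extend(-1): [θ0=270°, θ1=90°, e=0]
all 25 alternatives checked — unique.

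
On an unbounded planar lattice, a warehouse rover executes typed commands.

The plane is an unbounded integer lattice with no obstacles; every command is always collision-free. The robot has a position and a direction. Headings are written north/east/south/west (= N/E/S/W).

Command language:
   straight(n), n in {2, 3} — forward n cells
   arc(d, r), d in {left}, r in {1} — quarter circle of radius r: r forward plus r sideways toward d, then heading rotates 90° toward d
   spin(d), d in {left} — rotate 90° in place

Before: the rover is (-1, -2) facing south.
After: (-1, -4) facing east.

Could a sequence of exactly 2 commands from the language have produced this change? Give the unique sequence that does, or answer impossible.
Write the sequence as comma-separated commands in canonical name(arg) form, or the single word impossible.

straight(2), spin(left)

key: position moved to (-1,-4) AND the heading swung to E — translation plus rotation needed
from: (-1, -2) facing south
t=1 straight(2) ⇒ (-1, -4) facing south
t=2 spin(left) ⇒ (-1, -4) facing east
all 16 alternatives checked — unique.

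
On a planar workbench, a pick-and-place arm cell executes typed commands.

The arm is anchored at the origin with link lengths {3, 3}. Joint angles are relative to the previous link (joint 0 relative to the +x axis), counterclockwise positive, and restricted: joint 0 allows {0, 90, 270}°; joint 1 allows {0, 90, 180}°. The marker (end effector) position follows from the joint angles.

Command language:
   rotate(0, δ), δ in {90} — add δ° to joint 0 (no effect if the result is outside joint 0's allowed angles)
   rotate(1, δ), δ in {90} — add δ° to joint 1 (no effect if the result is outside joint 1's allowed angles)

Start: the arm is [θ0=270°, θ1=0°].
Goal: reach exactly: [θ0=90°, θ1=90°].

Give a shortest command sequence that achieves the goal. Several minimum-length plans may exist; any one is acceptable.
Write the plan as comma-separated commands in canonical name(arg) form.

initial: [θ0=270°, θ1=0°]
1. rotate(1, 90) → [θ0=270°, θ1=90°]
2. rotate(0, 90) → [θ0=0°, θ1=90°]
3. rotate(0, 90) → [θ0=90°, θ1=90°]
no 2-step plan works, so 3 is optimal.

rotate(1, 90), rotate(0, 90), rotate(0, 90)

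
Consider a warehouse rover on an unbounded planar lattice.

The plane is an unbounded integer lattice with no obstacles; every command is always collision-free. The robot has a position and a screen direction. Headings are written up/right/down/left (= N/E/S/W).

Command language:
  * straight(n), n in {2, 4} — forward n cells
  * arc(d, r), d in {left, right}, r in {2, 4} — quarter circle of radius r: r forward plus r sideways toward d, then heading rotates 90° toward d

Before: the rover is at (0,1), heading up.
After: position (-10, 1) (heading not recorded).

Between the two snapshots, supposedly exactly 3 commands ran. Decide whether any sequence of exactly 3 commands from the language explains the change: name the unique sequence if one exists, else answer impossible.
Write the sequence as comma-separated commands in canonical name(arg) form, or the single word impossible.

t0: at (0,1), heading up
step 1 (arc(left, 4)): at (-4,5), heading left
step 2 (straight(2)): at (-6,5), heading left
step 3 (arc(left, 4)): at (-10,1), heading down
no other 3-command option fits: unique.

arc(left, 4), straight(2), arc(left, 4)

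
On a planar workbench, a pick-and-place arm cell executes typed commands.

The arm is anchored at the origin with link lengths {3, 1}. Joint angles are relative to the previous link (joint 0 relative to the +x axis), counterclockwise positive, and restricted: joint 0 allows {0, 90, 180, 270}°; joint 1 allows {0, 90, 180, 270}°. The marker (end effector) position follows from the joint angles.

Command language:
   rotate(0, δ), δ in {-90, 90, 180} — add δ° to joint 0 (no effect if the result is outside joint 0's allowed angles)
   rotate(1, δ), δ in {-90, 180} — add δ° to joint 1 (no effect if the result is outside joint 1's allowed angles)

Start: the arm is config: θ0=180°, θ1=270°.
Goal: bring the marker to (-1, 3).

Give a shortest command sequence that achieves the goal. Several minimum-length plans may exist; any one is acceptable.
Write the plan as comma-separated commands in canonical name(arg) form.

rotate(1, 180), rotate(0, -90)

start: config: θ0=180°, θ1=270°
t=1 rotate(1, 180) ⇒ config: θ0=180°, θ1=90°
t=2 rotate(0, -90) ⇒ config: θ0=90°, θ1=90°
no 1-step plan works, so 2 is optimal.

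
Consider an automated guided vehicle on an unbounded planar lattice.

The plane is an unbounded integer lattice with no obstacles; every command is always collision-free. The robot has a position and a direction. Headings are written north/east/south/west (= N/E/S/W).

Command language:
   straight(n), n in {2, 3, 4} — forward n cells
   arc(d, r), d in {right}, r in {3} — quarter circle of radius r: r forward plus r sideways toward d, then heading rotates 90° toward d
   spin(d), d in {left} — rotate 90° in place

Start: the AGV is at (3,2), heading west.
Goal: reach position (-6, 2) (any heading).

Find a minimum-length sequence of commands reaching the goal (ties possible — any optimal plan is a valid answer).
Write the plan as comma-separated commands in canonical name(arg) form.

initial: at (3,2), heading west
[1] after straight(4): at (-1,2), heading west
[2] after straight(2): at (-3,2), heading west
[3] after straight(3): at (-6,2), heading west
no 2-step plan works, so 3 is optimal.

straight(4), straight(2), straight(3)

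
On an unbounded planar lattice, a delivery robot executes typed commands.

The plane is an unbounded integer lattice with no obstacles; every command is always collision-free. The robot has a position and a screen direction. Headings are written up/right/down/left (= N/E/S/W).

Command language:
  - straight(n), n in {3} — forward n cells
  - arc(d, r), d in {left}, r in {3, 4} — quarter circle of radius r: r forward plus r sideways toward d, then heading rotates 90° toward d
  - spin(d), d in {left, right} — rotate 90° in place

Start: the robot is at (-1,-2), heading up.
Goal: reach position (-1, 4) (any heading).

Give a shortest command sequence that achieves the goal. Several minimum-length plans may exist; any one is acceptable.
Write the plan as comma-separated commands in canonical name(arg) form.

straight(3), straight(3)

start: at (-1,-2), heading up
step 1 (straight(3)): at (-1,1), heading up
step 2 (straight(3)): at (-1,4), heading up
nothing shorter than 2 reaches the goal.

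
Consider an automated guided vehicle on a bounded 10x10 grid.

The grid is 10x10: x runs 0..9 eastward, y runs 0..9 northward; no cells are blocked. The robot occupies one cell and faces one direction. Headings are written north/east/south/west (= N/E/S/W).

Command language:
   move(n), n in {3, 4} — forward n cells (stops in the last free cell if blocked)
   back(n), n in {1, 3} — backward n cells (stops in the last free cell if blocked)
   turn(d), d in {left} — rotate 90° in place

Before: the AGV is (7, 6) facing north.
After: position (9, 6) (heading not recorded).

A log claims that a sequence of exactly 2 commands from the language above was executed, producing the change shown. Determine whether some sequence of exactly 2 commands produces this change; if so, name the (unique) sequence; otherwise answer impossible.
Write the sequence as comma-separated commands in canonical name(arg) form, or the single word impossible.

key: back(3) runs into the grid edge before its full distance
begin: (7, 6) facing north
[1] after turn(left): (7, 6) facing west
[2] after back(3): (9, 6) facing west
no other 2-command option fits: unique.

turn(left), back(3)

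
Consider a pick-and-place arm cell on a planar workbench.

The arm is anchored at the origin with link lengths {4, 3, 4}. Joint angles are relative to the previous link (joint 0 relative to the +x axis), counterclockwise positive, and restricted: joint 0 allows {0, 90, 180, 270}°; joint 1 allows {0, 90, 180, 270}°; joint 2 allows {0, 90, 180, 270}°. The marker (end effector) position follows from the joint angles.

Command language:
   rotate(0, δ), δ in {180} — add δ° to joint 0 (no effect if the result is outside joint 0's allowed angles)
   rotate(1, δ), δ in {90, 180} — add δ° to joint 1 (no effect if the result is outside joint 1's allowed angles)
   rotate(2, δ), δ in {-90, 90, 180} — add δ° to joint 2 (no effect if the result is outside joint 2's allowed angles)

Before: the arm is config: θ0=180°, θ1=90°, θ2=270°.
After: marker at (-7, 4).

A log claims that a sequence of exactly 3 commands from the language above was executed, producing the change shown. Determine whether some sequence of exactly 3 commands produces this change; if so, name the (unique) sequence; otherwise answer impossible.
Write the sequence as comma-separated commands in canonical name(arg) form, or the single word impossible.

begin: config: θ0=180°, θ1=90°, θ2=270°
step 1 (rotate(1, 90)): config: θ0=180°, θ1=180°, θ2=270°
step 2 (rotate(1, 90)): config: θ0=180°, θ1=270°, θ2=270°
step 3 (rotate(1, 90)): config: θ0=180°, θ1=0°, θ2=270°
no other 3-command option fits: unique.

rotate(1, 90), rotate(1, 90), rotate(1, 90)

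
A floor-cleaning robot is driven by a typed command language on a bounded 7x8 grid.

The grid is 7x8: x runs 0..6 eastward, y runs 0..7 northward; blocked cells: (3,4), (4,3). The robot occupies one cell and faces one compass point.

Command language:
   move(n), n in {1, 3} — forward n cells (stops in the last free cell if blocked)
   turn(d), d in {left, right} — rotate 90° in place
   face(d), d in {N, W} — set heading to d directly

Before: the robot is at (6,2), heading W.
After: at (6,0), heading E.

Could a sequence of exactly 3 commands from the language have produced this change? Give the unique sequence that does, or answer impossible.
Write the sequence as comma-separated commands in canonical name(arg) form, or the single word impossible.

key: move(3) runs into the grid edge before its full distance
initial: at (6,2), heading W
[1] after turn(left): at (6,2), heading S
[2] after move(3): at (6,0), heading S
[3] after turn(left): at (6,0), heading E
no rival 3-sequence matches.

turn(left), move(3), turn(left)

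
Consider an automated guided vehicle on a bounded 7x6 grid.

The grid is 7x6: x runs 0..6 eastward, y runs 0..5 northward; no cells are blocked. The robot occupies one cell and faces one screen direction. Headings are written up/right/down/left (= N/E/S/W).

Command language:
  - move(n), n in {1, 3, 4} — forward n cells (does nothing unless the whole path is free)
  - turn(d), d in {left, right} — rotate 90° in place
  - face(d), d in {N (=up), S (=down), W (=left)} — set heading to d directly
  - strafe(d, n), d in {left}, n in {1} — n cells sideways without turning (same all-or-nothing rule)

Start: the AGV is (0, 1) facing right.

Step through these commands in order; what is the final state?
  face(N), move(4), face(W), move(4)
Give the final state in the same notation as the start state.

from: (0, 1) facing right
[1] after face(N): (0, 1) facing up
[2] after move(4): (0, 5) facing up
[3] after face(W): (0, 5) facing left
[4] after move(4): (0, 5) facing left

(0, 5) facing left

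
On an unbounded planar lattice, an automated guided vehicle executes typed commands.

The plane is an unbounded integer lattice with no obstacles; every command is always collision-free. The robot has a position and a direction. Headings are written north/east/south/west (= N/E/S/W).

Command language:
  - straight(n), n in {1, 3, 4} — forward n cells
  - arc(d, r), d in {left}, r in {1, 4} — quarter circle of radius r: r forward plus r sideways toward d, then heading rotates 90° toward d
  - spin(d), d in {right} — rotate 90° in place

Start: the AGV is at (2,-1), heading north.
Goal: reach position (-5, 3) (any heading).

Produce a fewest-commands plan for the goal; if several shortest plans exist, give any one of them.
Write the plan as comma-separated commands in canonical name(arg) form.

arc(left, 4), straight(3)

from: at (2,-1), heading north
t=1 arc(left, 4) ⇒ at (-2,3), heading west
t=2 straight(3) ⇒ at (-5,3), heading west
minimal: 2 command(s), checked below 2.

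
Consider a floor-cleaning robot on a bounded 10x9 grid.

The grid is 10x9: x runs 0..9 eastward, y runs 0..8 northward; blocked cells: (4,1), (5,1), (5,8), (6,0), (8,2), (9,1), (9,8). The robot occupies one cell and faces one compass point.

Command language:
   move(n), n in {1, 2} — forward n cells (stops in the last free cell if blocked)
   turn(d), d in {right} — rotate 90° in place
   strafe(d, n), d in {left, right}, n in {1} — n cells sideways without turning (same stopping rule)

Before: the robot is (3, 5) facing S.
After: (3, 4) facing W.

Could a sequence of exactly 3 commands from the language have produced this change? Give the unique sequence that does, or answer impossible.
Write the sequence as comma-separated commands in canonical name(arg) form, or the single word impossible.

key: cell and facing (now W) both changed — the 3 commands mix motion and turning
initial: (3, 5) facing S
[1] after move(2): (3, 3) facing S
[2] after turn(right): (3, 3) facing W
[3] after strafe(right, 1): (3, 4) facing W
all 125 alternatives checked — unique.

move(2), turn(right), strafe(right, 1)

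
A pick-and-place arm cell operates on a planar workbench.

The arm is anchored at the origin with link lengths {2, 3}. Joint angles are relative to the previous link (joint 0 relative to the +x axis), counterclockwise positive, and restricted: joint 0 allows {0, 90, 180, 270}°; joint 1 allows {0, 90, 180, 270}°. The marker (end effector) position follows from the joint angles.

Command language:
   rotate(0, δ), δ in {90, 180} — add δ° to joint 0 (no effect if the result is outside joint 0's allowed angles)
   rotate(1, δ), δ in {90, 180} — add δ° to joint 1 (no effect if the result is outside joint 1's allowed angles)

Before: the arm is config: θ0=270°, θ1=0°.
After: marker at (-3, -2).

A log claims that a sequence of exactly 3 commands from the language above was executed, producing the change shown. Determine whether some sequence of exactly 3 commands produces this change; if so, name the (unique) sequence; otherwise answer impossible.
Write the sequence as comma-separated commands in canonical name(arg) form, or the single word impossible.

rotate(1, 90), rotate(1, 90), rotate(1, 90)

start: config: θ0=270°, θ1=0°
[1] after rotate(1, 90): config: θ0=270°, θ1=90°
[2] after rotate(1, 90): config: θ0=270°, θ1=180°
[3] after rotate(1, 90): config: θ0=270°, θ1=270°
all 64 alternatives checked — unique.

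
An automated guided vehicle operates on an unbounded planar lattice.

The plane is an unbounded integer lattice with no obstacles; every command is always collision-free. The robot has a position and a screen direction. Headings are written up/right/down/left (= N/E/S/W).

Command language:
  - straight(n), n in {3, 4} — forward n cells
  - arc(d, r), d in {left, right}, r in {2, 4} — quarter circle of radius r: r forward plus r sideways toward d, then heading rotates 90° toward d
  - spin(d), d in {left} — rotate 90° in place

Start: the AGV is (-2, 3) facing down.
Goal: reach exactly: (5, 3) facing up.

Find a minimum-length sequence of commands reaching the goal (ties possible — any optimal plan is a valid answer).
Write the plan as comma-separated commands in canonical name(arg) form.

from: (-2, 3) facing down
1. arc(left, 2) → (0, 1) facing right
2. straight(3) → (3, 1) facing right
3. arc(left, 2) → (5, 3) facing up
nothing shorter than 3 reaches the goal.

arc(left, 2), straight(3), arc(left, 2)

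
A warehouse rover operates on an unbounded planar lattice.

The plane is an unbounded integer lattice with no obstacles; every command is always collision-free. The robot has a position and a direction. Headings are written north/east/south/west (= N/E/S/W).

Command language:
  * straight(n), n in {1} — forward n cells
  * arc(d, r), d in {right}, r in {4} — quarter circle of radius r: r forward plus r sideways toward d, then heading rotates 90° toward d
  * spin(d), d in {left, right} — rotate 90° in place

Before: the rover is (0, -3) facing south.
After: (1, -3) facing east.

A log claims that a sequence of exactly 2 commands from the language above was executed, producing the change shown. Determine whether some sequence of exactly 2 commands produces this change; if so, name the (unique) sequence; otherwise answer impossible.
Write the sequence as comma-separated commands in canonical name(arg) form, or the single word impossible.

spin(left), straight(1)

key: order matters: swapping spin(left) and straight(1) lands elsewhere
t0: (0, -3) facing south
[1] after spin(left): (0, -3) facing east
[2] after straight(1): (1, -3) facing east
uniquely the one of 16 2-step routes that fits.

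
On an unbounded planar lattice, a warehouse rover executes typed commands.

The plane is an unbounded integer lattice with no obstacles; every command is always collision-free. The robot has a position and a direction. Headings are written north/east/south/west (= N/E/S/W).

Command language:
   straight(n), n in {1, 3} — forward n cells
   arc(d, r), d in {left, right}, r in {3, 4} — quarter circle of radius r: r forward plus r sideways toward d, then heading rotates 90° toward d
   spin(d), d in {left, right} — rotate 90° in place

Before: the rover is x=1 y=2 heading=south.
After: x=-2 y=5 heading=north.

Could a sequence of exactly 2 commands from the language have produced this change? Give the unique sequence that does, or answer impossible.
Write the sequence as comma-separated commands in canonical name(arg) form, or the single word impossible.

key: order matters: swapping spin(right) and arc(right, 3) lands elsewhere
start: x=1 y=2 heading=south
t=1 spin(right) ⇒ x=1 y=2 heading=west
t=2 arc(right, 3) ⇒ x=-2 y=5 heading=north
all 64 alternatives checked — unique.

spin(right), arc(right, 3)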